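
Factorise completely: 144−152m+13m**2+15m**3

(3m−4)(5m−9)(m+4)

Trying the rational-root candidates, m = 4/3 is a root, giving the factor (3m−4) and quotient 5m**2+11m−36.
The remaining quadratic factors as (5m−9)(m+4).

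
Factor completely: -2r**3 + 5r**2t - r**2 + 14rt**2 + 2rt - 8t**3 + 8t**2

-(2r - t + 1)(r + 2t)(r - 4t)

Group: r(-2r**2 - 3rt - r + 2t**2 - 2t) - 4t(-2r**2 - 3rt - r + 2t**2 - 2t); both groups contain (-2r**2 - 3rt - r + 2t**2 - 2t), so (r - 4t) is a factor with cofactor -2r**2 - 3rt - r + 2t**2 - 2t.
The cofactor groups again: -2r**2 - 3rt - r + 2t**2 - 2t = -2r(r + 2t) + (t - 1)(r + 2t); both groups contain (r + 2t), giving -(2r - t + 1)(r + 2t).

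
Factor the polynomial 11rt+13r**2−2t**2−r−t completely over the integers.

(13r−2t−1)(r+t)

Group: 13r(r+t) + (−2t−1)(r+t); both groups contain (r+t).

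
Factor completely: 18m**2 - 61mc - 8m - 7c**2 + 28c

Group: 9m(2m - 7c) + (c - 4)(2m - 7c); both groups contain (2m - 7c).

(2m - 7c)(9m + c - 4)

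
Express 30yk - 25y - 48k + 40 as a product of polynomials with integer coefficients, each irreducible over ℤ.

Group as (30yk - 25y) + (-48k + 40) = 5y(6k - 5) - 8(6k - 5).
Both groups share the factor (6k - 5).

(5y - 8)(6k - 5)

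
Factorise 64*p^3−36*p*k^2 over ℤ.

Every term has a factor of 4*p. Then 16*p^2−9*k^2 = (4*p)² − (3*k)².

4*p*(4*p−3*k)*(4*p+3*k)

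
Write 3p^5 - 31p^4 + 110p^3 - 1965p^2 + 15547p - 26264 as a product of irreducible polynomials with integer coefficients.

Trying the rational-root candidates, p = 7/3 is a root, so (3p - 7) is a factor; dividing leaves p^4 - 8p^3 + 18p^2 - 613p + 3752.
Next, p = 7 is a root, so (p - 7) is a factor; dividing leaves p^3 - p^2 + 11p - 536.
Next, p = 8 is a root, so (p - 8) divides it; the quotient is p^2 + 7p + 67.
The quadratic p^2 + 7p + 67 has discriminant -219 < 0 and is irreducible over ℤ.

(3p - 7)(p - 7)(p - 8)(p^2 + 7p + 67)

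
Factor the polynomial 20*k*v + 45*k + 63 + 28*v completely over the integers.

(4*v + 9)*(5*k + 7)

Group as (20*k*v + 45*k) + (28*v + 63) = 5*k*(4*v + 9) + 7*(4*v + 9).
Both groups share the factor (4*v + 9).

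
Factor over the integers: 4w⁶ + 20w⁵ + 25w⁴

w⁴(2w + 5)²

Pull out the common factor w⁴, leaving 4w² + 20w + 25.
Recognize a perfect-square trinomial with the parts 5 and 2w.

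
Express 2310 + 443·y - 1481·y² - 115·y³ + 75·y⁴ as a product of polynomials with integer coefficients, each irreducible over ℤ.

(3·y + 11)·(5·y + 6)·(5·y - 7)·(y - 5)

Among the possible rational roots, y = -11/3 is a root, giving the factor (3·y + 11) and quotient 25·y³ - 130·y² - 17·y + 210.
Then y = -6/5 is a root, giving the factor (5·y + 6) and quotient 5·y² - 32·y + 35.
The remaining quadratic factors as (5·y - 7)(y - 5).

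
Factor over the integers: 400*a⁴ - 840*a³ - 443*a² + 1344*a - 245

(4*a + 5)*(4*a - 7)*(5*a - 1)*(5*a - 7)

Testing divisors of the constant over divisors of the leading coefficient, a = 7/5 is a root, so (5*a - 7) divides it; the quotient is 80*a³ - 56*a² - 167*a + 35.
Next, a = -5/4 is a root, giving the factor (4*a + 5) and quotient 20*a² - 39*a + 7.
The remaining quadratic factors as (5*a - 1)(4*a - 7).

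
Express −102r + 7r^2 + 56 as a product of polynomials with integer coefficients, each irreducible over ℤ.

(7r − 4)(r − 14)

Need a pair with product 7·56 = 392 and sum −102: that's −4 and −98.
Split the middle term: 7r^2 − 4r − 98r + 56 = r(7r − 4) − 14(7r − 4).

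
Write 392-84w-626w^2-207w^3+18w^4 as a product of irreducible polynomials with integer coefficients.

By the rational root theorem, w = -2 is a root, so (w+2) is a factor; dividing leaves 18w^3-243w^2-140w+196.
Continuing, w = 14 is a root, giving the factor (w-14) and quotient 18w^2+9w-14.
The remaining quadratic factors as (3w-2)(6w+7).

(3w-2)(6w+7)(w+2)(w-14)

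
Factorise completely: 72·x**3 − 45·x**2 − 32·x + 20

(3·x + 2)·(3·x − 2)·(8·x − 5)

Group as (72·x**3 − 32·x) + (−45·x**2 + 20) = 8·x·(9·x**2 − 4) − 5·(9·x**2 − 4).
Both groups share the factor (9·x**2 − 4).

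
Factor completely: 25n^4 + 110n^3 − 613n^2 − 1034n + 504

(5n + 9)(5n − 2)(n + 7)(n − 4)

Trying the rational-root candidates, n = −9/5 is a root, so (5n + 9) divides it; the quotient is 5n^3 + 13n^2 − 146n + 56.
Continuing, n = 2/5 is a root, so (5n − 2) is a factor; dividing leaves n^2 + 3n − 28.
The remaining quadratic factors as (n − 4)(n + 7).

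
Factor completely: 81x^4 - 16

(3x + 2)(3x - 2)(9x^2 + 4)

(3x)⁴ − (2)⁴ = ((3x)² − (2)²)((3x)² + (2)²); the first factor splits again, the second (9x^2 + 4) is irreducible.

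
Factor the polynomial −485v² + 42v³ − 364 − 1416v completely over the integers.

By the rational root theorem, v = −13/6 is a root, so (6v + 13) is a factor; dividing leaves 7v² − 96v − 28.
The remaining quadratic factors as (v − 14)(7v + 2).

(6v + 13)(7v + 2)(v − 14)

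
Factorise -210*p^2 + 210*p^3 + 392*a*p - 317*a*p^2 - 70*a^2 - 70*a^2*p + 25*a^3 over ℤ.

(5*a + 14*p - 14)*(5*a - 3*p)*(a - 5*p)

Group: 5*a*(5*a^2 - 28*a*p + 15*p^2) + (14*p - 14)*(5*a^2 - 28*a*p + 15*p^2); both groups contain (5*a^2 - 28*a*p + 15*p^2), so (5*a + 14*p - 14) is a factor with cofactor 5*a^2 - 28*a*p + 15*p^2.
The cofactor groups again: 5*a^2 - 28*a*p + 15*p^2 = a*(5*a - 3*p) - 5*p*(5*a - 3*p); both groups contain (5*a - 3*p), giving (a - 5*p)*(5*a - 3*p).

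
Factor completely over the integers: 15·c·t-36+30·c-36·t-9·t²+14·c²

(2·c+3·t+6)·(7·c-3·t-6)

Group: 7·c·(2·c+3·t+6) + (-3·t-6)·(2·c+3·t+6); both groups contain (2·c+3·t+6).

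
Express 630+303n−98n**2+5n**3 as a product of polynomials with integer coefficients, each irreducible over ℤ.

Testing divisors of the constant over divisors of the leading coefficient, n = −7/5 is a root, giving the factor (5n+7) and quotient n**2−21n+90.
The remaining quadratic factors as (n−15)(n−6).

(5n+7)(n−15)(n−6)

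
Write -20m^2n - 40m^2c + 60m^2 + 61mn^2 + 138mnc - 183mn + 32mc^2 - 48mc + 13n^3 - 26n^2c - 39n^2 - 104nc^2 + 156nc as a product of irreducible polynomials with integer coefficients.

-(5m + n - 4c)(n + 2c - 3)(4m - 13n)

Group: 4m(-5mn - 10mc + 15m - n^2 + 2nc + 3n + 8c^2 - 12c) - 13n(-5mn - 10mc + 15m - n^2 + 2nc + 3n + 8c^2 - 12c); both groups contain (-5mn - 10mc + 15m - n^2 + 2nc + 3n + 8c^2 - 12c), so (4m - 13n) is a factor with cofactor -5mn - 10mc + 15m - n^2 + 2nc + 3n + 8c^2 - 12c.
The cofactor groups again: -5mn - 10mc + 15m - n^2 + 2nc + 3n + 8c^2 - 12c = -5m(n + 2c - 3) + (-n + 4c)(n + 2c - 3); both groups contain (n + 2c - 3), giving -(5m + n - 4c)(n + 2c - 3).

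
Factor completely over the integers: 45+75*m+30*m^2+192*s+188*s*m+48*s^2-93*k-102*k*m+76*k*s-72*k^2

-(8*k-12*s-2*m-3)*(9*k+4*s+15*m+15)

Group: -9*k*(8*k-12*s-2*m-3) + (-4*s-15*m-15)*(8*k-12*s-2*m-3); both groups contain (8*k-12*s-2*m-3).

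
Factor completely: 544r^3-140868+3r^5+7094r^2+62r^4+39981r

(3r-7)(r+12)(r+13)(r^2-2r+129)

By the rational root theorem, r = 7/3 is a root, so (3r-7) is a factor; dividing leaves r^4+23r^3+235r^2+2913r+20124.
Next, r = -13 is a root, so (r+13) is a factor; dividing leaves r^3+10r^2+105r+1548.
Continuing, r = -12 is a root, giving the factor (r+12) and quotient r^2-2r+129.
The quadratic r^2-2r+129 has discriminant -512 < 0 and is irreducible over ℤ.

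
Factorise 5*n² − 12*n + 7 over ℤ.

Need a pair with product 5·7 = 35 and sum −12: that's −5 and −7.
Split the middle term: 5*n² − 5*n − 7*n + 7 = 5*n*(n − 1) − 7*(n − 1).

(5*n − 7)*(n − 1)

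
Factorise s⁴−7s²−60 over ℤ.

(s²+5)(s²−12)

Substitute u = s² to get a quadratic in u, then factor.
s²−12 is irreducible over ℤ (12 is not a perfect square).
s²+5 is irreducible over ℤ (always positive, so no real roots).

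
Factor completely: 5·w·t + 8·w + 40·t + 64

(5·t + 8)·(w + 8)

Group as (5·w·t + 8·w) + (40·t + 64) = w·(5·t + 8) + 8·(5·t + 8).
Both groups share the factor (5·t + 8).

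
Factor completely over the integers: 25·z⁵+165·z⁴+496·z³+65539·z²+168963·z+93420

(5·z+4)·(5·z+9)·(z+15)·(z²-11·z+173)

By the rational root theorem, z = -4/5 is a root, so (5·z+4) is a factor; dividing leaves 5·z⁴+29·z³+76·z²+13047·z+23355.
Then z = -15 is a root, so (z+15) is a factor; dividing leaves 5·z³-46·z²+766·z+1557.
Continuing, z = -9/5 is a root, giving the factor (5·z+9) and quotient z²-11·z+173.
The quadratic z²-11·z+173 has discriminant -571 < 0 and is irreducible over ℤ.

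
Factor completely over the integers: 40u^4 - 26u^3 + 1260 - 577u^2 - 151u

(2u + 5)(4u + 9)(5u - 7)(u - 4)

By the rational root theorem, u = -5/2 is a root, so (2u + 5) is a factor; dividing leaves 20u^3 - 63u^2 - 131u + 252.
Next, u = 4 is a root, so (u - 4) divides it; the quotient is 20u^2 + 17u - 63.
The remaining quadratic factors as (5u - 7)(4u + 9).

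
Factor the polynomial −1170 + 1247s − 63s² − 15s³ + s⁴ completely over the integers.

Testing divisors of the constant over divisors of the leading coefficient, s = −9 is a root, giving the factor (s + 9) and quotient s³ − 24s² + 153s − 130.
Then s = 1 is a root, so (s − 1) is a factor; dividing leaves s² − 23s + 130.
The remaining quadratic factors as (s − 13)(s − 10).

(s + 9)(s − 1)(s − 10)(s − 13)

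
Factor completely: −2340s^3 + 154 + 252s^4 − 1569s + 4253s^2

(6s − 1)(6s − 11)(7s − 2)(s − 7)

Trying the rational-root candidates, s = 7 is a root, giving the factor (s − 7) and quotient 252s^3 − 576s^2 + 221s − 22.
Continuing, s = 1/6 is a root, so (6s − 1) divides it; the quotient is 42s^2 − 89s + 22.
The remaining quadratic factors as (6s − 11)(7s − 2).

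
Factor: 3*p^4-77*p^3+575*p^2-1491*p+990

By the rational root theorem, p = 15 is a root, so (p-15) is a factor; dividing leaves 3*p^3-32*p^2+95*p-66.
Then p = 6 is a root, giving the factor (p-6) and quotient 3*p^2-14*p+11.
The remaining quadratic factors as (p-1)(3*p-11).

(3*p-11)*(p-1)*(p-15)*(p-6)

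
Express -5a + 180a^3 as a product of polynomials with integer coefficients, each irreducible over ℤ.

5a(6a + 1)(6a - 1)

Factor out 5a, leaving 36a^2 - 1, which is a difference of two squares.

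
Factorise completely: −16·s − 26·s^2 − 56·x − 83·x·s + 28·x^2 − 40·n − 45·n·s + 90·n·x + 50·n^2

(10·n + 4·x − 13·s − 8)·(5·n + 7·x + 2·s)

Group: 10·n·(5·n + 7·x + 2·s) + (4·x − 13·s − 8)·(5·n + 7·x + 2·s); both groups contain (5·n + 7·x + 2·s).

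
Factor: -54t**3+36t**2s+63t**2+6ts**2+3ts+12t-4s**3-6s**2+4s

-(3t-2s-4)(6t-2s+1)(3t+s)

Group: 6t(-9t**2+3ts+12t+2s**2+4s) + (-2s+1)(-9t**2+3ts+12t+2s**2+4s); both groups contain (-9t**2+3ts+12t+2s**2+4s), so (6t-2s+1) is a factor with cofactor -9t**2+3ts+12t+2s**2+4s.
The cofactor groups again: -9t**2+3ts+12t+2s**2+4s = -3t(3t+s) + (2s+4)(3t+s); both groups contain (3t+s), giving -(3t-2s-4)(3t+s).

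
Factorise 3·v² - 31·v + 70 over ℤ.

(3·v - 10)·(v - 7)

Need a pair with product 3·70 = 210 and sum -31: that's -10 and -21.
Split the middle term: 3·v² - 10·v - 21·v + 70 = v·(3·v - 10) - 7·(3·v - 10).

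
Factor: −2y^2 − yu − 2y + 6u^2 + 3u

−(2y − 3u)(y + 2u + 1)

Group: −2y(y + 2u + 1) + 3u(y + 2u + 1); both groups contain (y + 2u + 1).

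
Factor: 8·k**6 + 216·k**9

Every term has a factor of 8·k**6; factoring it out leaves 27·k**3 + 1.
Recognize a sum of cubes with the parts 3·k and 1.

8·k**6·(3·k + 1)·(9·k**2 - 3·k + 1)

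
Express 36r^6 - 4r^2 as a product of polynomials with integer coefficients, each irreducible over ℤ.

4r^2(3r^2 + 1)(3r^2 - 1)

Factor out 4r^2 first: what remains is 9r^4 - 1.
Recognize a difference of squares with the parts 3r^2 and 1.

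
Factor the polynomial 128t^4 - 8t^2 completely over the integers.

Every term has a factor of 8t^2. Then 16t^2 - 1 = (4t)² − (1)².

8t^2(4t + 1)(4t - 1)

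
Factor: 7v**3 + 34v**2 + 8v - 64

Testing divisors of the constant over divisors of the leading coefficient, v = 8/7 is a root, so (7v - 8) divides it; the quotient is v**2 + 6v + 8.
The remaining quadratic factors as (v + 4)(v + 2).

(7v - 8)(v + 2)(v + 4)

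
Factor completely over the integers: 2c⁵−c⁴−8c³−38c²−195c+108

Trying the rational-root candidates, c = 4 is a root, giving the factor (c−4) and quotient 2c⁴+7c³+20c²+42c−27.
Next, c = 1/2 is a root, so (2c−1) divides it; the quotient is c³+4c²+12c+27.
Continuing, c = −3 is a root, so (c+3) is a factor; dividing leaves c²+c+9.
The quadratic c²+c+9 has discriminant −35 < 0 and is irreducible over ℤ.

(2c−1)(c+3)(c−4)(c²+c+9)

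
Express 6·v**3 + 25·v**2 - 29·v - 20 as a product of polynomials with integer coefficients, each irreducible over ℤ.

(2·v + 1)·(3·v - 4)·(v + 5)

Among the possible rational roots, v = 4/3 is a root, so (3·v - 4) is a factor; dividing leaves 2·v**2 + 11·v + 5.
The remaining quadratic factors as (v + 5)(2·v + 1).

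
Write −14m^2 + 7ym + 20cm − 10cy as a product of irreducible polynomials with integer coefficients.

Group: −y(10c − 7m) + 2m(10c − 7m); both groups contain (10c − 7m).

−(y − 2m)(10c − 7m)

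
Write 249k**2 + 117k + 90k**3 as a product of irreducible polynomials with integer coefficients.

3k(5k + 3)(6k + 13)

Pull out the common factor 3k, then factor the remaining trinomial.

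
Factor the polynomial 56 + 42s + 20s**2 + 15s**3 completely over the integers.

Group as (15s**3 + 42s) + (20s**2 + 56) = 3s(5s**2 + 14) + 4(5s**2 + 14).
Both groups share the factor (5s**2 + 14).

(3s + 4)(5s**2 + 14)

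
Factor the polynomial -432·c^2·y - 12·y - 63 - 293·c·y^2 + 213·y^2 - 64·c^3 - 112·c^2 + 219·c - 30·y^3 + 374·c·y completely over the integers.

-(8·c + 5·y - 3)·(8·c + y - 7)·(c + 6·y + 3)

Group: 8·c·(-8·c^2 - 49·c·y - 17·c - 6·y^2 + 39·y + 21) + (5·y - 3)·(-8·c^2 - 49·c·y - 17·c - 6·y^2 + 39·y + 21); both groups contain (-8·c^2 - 49·c·y - 17·c - 6·y^2 + 39·y + 21), so (8·c + 5·y - 3) is a factor with cofactor -8·c^2 - 49·c·y - 17·c - 6·y^2 + 39·y + 21.
The cofactor groups again: -8·c^2 - 49·c·y - 17·c - 6·y^2 + 39·y + 21 = -8·c·(c + 6·y + 3) + (-y + 7)·(c + 6·y + 3); both groups contain (c + 6·y + 3), giving -(8·c + y - 7)·(c + 6·y + 3).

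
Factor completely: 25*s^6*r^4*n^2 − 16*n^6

n^2*(5*s^3*r^2 − 4*n^2)*(5*s^3*r^2 + 4*n^2)

Pull out the common factor n^2, leaving 25*s^6*r^4 − 16*n^4.
Recognize a difference of squares with the parts 5*s^3*r^2 and 4*n^2.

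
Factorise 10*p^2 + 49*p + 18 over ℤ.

(2*p + 9)*(5*p + 2)

Need a pair with product 10·18 = 180 and sum 49: that's 4 and 45.
Split the middle term: 10*p^2 + 4*p + 45*p + 18 = 2*p*(5*p + 2) + 9*(5*p + 2).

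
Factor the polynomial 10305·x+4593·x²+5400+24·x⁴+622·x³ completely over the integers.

Testing divisors of the constant over divisors of the leading coefficient, x = −8/3 is a root, so (3·x+8) is a factor; dividing leaves 8·x³+186·x²+1035·x+675.
Continuing, x = −15 is a root, so (x+15) divides it; the quotient is 8·x²+66·x+45.
The remaining quadratic factors as (4·x+3)(2·x+15).

(2·x+15)·(3·x+8)·(4·x+3)·(x+15)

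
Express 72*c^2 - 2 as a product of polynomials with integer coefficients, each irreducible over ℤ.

Factor out 2, leaving 36*c^2 - 1, which is a difference of two squares.

2*(6*c + 1)*(6*c - 1)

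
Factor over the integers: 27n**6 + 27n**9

27n**6(n + 1)(n**2 - n + 1)

Pull out the common factor 27n**6, leaving n**3 + 1.
Recognize a sum of cubes with the parts n and 1.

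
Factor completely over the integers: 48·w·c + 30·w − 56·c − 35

(6·w − 7)·(8·c + 5)

Group as (48·w·c + 30·w) + (−56·c − 35) = 6·w·(8·c + 5) − 7·(8·c + 5).
Both groups share the factor (8·c + 5).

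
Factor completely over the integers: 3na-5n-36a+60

Group as (3na-5n) + (-36a+60) = n(3a-5) - 12(3a-5).
Both groups share the factor (3a-5).

(3a-5)(n-12)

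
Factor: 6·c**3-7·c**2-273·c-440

Trying the rational-root candidates, c = 8 is a root, so (c-8) is a factor; dividing leaves 6·c**2+41·c+55.
The remaining quadratic factors as (c+5)(6·c+11).

(6·c+11)·(c+5)·(c-8)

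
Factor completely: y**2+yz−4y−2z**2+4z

Group: y(y+2z−4) − z(y+2z−4); both groups contain (y+2z−4).

(y+2z−4)(y−z)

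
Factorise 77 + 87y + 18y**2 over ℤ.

Need a pair with product 18·77 = 1386 and sum 87: that's 66 and 21.
Split the middle term: 18y**2 + 66y + 21y + 77 = 6y(3y + 11) + 7(3y + 11).

(3y + 11)(6y + 7)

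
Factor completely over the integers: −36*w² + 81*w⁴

9*w²*(3*w + 2)*(3*w − 2)

Every term has a factor of 9*w². Then 9*w² − 4 = (3*w)² − (2)².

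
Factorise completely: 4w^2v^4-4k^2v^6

Factor out 4v^4 first: what remains is -k^2v^2+w^2.
Recognize a difference of squares with the parts w and kv.

-4v^4(kv+w)(kv-w)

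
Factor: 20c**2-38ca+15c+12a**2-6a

(5c-2a)(4c-6a+3)

Group: 5c(4c-6a+3) - 2a(4c-6a+3); both groups contain (4c-6a+3).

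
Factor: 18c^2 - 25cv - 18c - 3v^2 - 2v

Group: 2c(9c + v) + (-3v - 2)(9c + v); both groups contain (9c + v).

(2c - 3v - 2)(9c + v)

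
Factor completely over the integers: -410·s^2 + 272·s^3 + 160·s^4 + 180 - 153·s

(2·s + 5)·(4·s + 3)·(4·s - 3)·(5·s - 4)

Testing divisors of the constant over divisors of the leading coefficient, s = -3/4 is a root, so (4·s + 3) divides it; the quotient is 40·s^3 + 38·s^2 - 131·s + 60.
Next, s = 3/4 is a root, so (4·s - 3) is a factor; dividing leaves 10·s^2 + 17·s - 20.
The remaining quadratic factors as (5·s - 4)(2·s + 5).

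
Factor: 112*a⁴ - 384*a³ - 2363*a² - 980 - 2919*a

Among the possible rational roots, a = 7 is a root, so (a - 7) divides it; the quotient is 112*a³ + 400*a² + 437*a + 140.
Next, a = -7/4 is a root, giving the factor (4*a + 7) and quotient 28*a² + 51*a + 20.
The remaining quadratic factors as (4*a + 5)(7*a + 4).

(4*a + 5)*(4*a + 7)*(7*a + 4)*(a - 7)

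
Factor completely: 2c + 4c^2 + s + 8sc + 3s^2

(3s + 2c + 1)(s + 2c)

Group: s(3s + 2c + 1) + 2c(3s + 2c + 1); both groups contain (3s + 2c + 1).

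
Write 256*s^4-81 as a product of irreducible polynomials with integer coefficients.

(4*s)⁴ − (3)⁴ = ((4*s)² − (3)²)((4*s)² + (3)²); the first factor splits again, the second (16*s^2+9) is irreducible.

(4*s+3)*(4*s-3)*(16*s^2+9)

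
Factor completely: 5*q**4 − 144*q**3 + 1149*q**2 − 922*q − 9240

Among the possible rational roots, q = 5 is a root, giving the factor (q − 5) and quotient 5*q**3 − 119*q**2 + 554*q + 1848.
Continuing, q = 12 is a root, giving the factor (q − 12) and quotient 5*q**2 − 59*q − 154.
The remaining quadratic factors as (q − 14)(5*q + 11).

(5*q + 11)*(q − 12)*(q − 14)*(q − 5)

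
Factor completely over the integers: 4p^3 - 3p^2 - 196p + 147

Testing divisors of the constant over divisors of the leading coefficient, p = 3/4 is a root, giving the factor (4p - 3) and quotient p^2 - 49.
The remaining quadratic factors as (p + 7)(p - 7).

(4p - 3)(p + 7)(p - 7)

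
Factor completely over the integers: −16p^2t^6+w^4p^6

Pull out the common factor p^2, leaving w^4p^4−16t^6.
Recognize a difference of squares with the parts w^2p^2 and 4t^3.

p^2(w^2p^2+4t^3)(w^2p^2−4t^3)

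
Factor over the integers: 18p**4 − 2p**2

Every term has a factor of 2p**2. Then 9p**2 − 1 = (3p)² − (1)².

2p**2(3p + 1)(3p − 1)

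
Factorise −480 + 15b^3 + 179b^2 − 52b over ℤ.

By the rational root theorem, b = −12 is a root, giving the factor (b + 12) and quotient 15b^2 − b − 40.
The remaining quadratic factors as (3b − 5)(5b + 8).

(3b − 5)(5b + 8)(b + 12)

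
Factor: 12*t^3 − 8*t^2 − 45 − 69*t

Testing divisors of the constant over divisors of the leading coefficient, t = −3/2 is a root, giving the factor (2*t + 3) and quotient 6*t^2 − 13*t − 15.
The remaining quadratic factors as (6*t + 5)(t − 3).

(2*t + 3)*(6*t + 5)*(t − 3)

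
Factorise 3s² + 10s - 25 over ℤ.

Need a pair with product 3·(-25) = -75 and sum 10: that's 15 and -5.
Split the middle term: 3s² + 15s - 5s - 25 = 3s(s + 5) - 5(s + 5).

(3s - 5)(s + 5)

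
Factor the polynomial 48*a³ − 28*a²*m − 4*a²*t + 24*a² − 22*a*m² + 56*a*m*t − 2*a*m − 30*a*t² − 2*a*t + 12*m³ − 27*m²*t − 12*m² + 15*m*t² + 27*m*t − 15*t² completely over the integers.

(2*a − m + 1)*(4*a − 3*m + 3*t)*(6*a + 4*m − 5*t)

Group: 2*a*(24*a² − 2*a*m − 2*a*t − 12*m² + 27*m*t − 15*t²) + (−m + 1)*(24*a² − 2*a*m − 2*a*t − 12*m² + 27*m*t − 15*t²); both groups contain (24*a² − 2*a*m − 2*a*t − 12*m² + 27*m*t − 15*t²), so (2*a − m + 1) is a factor with cofactor 24*a² − 2*a*m − 2*a*t − 12*m² + 27*m*t − 15*t².
The cofactor groups again: 24*a² − 2*a*m − 2*a*t − 12*m² + 27*m*t − 15*t² = 4*a*(6*a + 4*m − 5*t) + (−3*m + 3*t)*(6*a + 4*m − 5*t); both groups contain (6*a + 4*m − 5*t), giving (4*a − 3*m + 3*t)*(6*a + 4*m − 5*t).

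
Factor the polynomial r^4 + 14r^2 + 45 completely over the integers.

(r^2 + 5)(r^2 + 9)

Substitute u = r^2 to get a quadratic in u, then factor.
r^2 + 5 is irreducible over ℤ (always positive, so no real roots).
r^2 + 9 is irreducible over ℤ (sum of squares).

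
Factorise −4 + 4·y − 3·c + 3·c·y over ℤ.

Group as (3·c·y − 3·c) + (4·y − 4) = 3·c·(y − 1) + 4·(y − 1).
Both groups share the factor (y − 1).

(3·c + 4)·(y − 1)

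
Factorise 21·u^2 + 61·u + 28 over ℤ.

(3·u + 7)·(7·u + 4)

Need a pair with product 21·28 = 588 and sum 61: that's 12 and 49.
Split the middle term: 21·u^2 + 12·u + 49·u + 28 = 3·u·(7·u + 4) + 7·(7·u + 4).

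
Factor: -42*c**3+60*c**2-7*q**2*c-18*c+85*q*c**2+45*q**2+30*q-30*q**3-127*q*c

-(5*q-3*c)*(6*q-7*c+3)*(q+2*c-2)

Group: 5*q*(-6*q**2-5*q*c+9*q+14*c**2-20*c+6) - 3*c*(-6*q**2-5*q*c+9*q+14*c**2-20*c+6); both groups contain (-6*q**2-5*q*c+9*q+14*c**2-20*c+6), so (5*q-3*c) is a factor with cofactor -6*q**2-5*q*c+9*q+14*c**2-20*c+6.
The cofactor groups again: -6*q**2-5*q*c+9*q+14*c**2-20*c+6 = -q*(6*q-7*c+3) + (-2*c+2)*(6*q-7*c+3); both groups contain (6*q-7*c+3), giving -(q+2*c-2)*(6*q-7*c+3).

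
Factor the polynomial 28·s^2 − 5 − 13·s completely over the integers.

(4·s + 1)·(7·s − 5)

Need a pair with product 28·(−5) = −140 and sum −13: that's −20 and 7.
Split the middle term: 28·s^2 − 20·s + 7·s − 5 = 4·s·(7·s − 5) + (7·s − 5).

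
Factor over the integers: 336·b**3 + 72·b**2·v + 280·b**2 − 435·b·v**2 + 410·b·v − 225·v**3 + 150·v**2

Group: 7·b·(48·b**2 − 24·b·v + 40·b − 45·v**2 + 30·v) + 5·v·(48·b**2 − 24·b·v + 40·b − 45·v**2 + 30·v); both groups contain (48·b**2 − 24·b·v + 40·b − 45·v**2 + 30·v), so (7·b + 5·v) is a factor with cofactor 48·b**2 − 24·b·v + 40·b − 45·v**2 + 30·v.
The cofactor groups again: 48·b**2 − 24·b·v + 40·b − 45·v**2 + 30·v = 4·b·(12·b − 15·v + 10) + 3·v·(12·b − 15·v + 10); both groups contain (12·b − 15·v + 10), giving (4·b + 3·v)·(12·b − 15·v + 10).

(12·b − 15·v + 10)·(4·b + 3·v)·(7·b + 5·v)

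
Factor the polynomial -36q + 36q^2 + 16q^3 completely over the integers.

Pull out the common factor 4q, then factor the remaining trinomial.

4q(4q - 3)(q + 3)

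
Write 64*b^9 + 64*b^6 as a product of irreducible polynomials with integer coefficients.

Pull out the common factor 64*b^6, leaving b^3 + 1.
Recognize a sum of cubes with the parts 1 and b.

64*b^6*(b + 1)*(b^2 - b + 1)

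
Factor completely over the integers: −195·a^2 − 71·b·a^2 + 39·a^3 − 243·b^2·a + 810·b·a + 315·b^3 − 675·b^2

Group: 15·b·(21·b^2 + 2·b·a − 45·b − 3·a^2 + 15·a) − 13·a·(21·b^2 + 2·b·a − 45·b − 3·a^2 + 15·a); both groups contain (21·b^2 + 2·b·a − 45·b − 3·a^2 + 15·a), so (15·b − 13·a) is a factor with cofactor 21·b^2 + 2·b·a − 45·b − 3·a^2 + 15·a.
The cofactor groups again: 21·b^2 + 2·b·a − 45·b − 3·a^2 + 15·a = 3·b·(7·b + 3·a − 15) − a·(7·b + 3·a − 15); both groups contain (7·b + 3·a − 15), giving (3·b − a)·(7·b + 3·a − 15).

(15·b − 13·a)·(3·b − a)·(7·b + 3·a − 15)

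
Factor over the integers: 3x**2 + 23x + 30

Need a pair with product 3·30 = 90 and sum 23: that's 5 and 18.
Split the middle term: 3x**2 + 5x + 18x + 30 = x(3x + 5) + 6(3x + 5).

(3x + 5)(x + 6)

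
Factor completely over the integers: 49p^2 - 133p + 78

(7p - 13)(7p - 6)

Need a pair with product 49·78 = 3822 and sum -133: that's -42 and -91.
Split the middle term: 49p^2 - 42p - 91p + 78 = 7p(7p - 6) - 13(7p - 6).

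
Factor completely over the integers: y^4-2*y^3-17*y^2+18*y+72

(y+2)*(y+3)*(y-3)*(y-4)

By the rational root theorem, y = 4 is a root, giving the factor (y-4) and quotient y^3+2*y^2-9*y-18.
Continuing, y = 3 is a root, giving the factor (y-3) and quotient y^2+5*y+6.
The remaining quadratic factors as (y+3)(y+2).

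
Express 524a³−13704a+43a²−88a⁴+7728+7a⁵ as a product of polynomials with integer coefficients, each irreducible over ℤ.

Testing divisors of the constant over divisors of the leading coefficient, a = −4 is a root, giving the factor (a+4) and quotient 7a⁴−116a³+988a²−3909a+1932.
Continuing, a = 4/7 is a root, so (7a−4) is a factor; dividing leaves a³−16a²+132a−483.
Continuing, a = 7 is a root, so (a−7) divides it; the quotient is a²−9a+69.
The quadratic a²−9a+69 has discriminant −195 < 0 and is irreducible over ℤ.

(7a−4)(a+4)(a−7)(a²−9a+69)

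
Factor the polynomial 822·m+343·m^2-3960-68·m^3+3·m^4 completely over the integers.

Testing divisors of the constant over divisors of the leading coefficient, m = 11 is a root, so (m-11) divides it; the quotient is 3·m^3-35·m^2-42·m+360.
Then m = 12 is a root, giving the factor (m-12) and quotient 3·m^2+m-30.
The remaining quadratic factors as (m-3)(3·m+10).

(3·m+10)·(m-11)·(m-12)·(m-3)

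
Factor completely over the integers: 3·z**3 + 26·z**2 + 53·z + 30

(3·z + 5)·(z + 1)·(z + 6)

Testing divisors of the constant over divisors of the leading coefficient, z = -6 is a root, so (z + 6) is a factor; dividing leaves 3·z**2 + 8·z + 5.
The remaining quadratic factors as (3·z + 5)(z + 1).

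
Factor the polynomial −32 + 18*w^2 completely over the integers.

Every term has a factor of 2. Then 9*w^2 − 16 = (3*w)² − (4)².

2*(3*w + 4)*(3*w − 4)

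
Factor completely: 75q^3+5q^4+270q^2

Pull out the common factor 5q^2, then factor the remaining trinomial.

5q^2(q+6)(q+9)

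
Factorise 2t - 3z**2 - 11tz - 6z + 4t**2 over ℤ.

(4t + z + 2)(t - 3z)

Group: 4t(t - 3z) + (z + 2)(t - 3z); both groups contain (t - 3z).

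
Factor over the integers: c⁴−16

(c+2)·(c−2)·(c²+4)

Difference of squares twice: with A = c and B = 2, A⁴ − B⁴ = (A² − B²)(A² + B²), and A² − B² factors again.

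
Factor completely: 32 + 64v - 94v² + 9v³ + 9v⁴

(3v + 1)(3v - 4)(v + 4)(v - 2)

By the rational root theorem, v = -4 is a root, giving the factor (v + 4) and quotient 9v³ - 27v² + 14v + 8.
Then v = 2 is a root, giving the factor (v - 2) and quotient 9v² - 9v - 4.
The remaining quadratic factors as (3v - 4)(3v + 1).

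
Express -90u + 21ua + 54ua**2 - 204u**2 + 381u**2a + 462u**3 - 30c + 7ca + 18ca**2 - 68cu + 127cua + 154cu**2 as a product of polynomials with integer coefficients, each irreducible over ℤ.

(11u + 2a + 3)(14u + 9a - 10)(c + 3u)

Group: 14u(11cu + 2ca + 3c + 33u**2 + 6ua + 9u) + (9a - 10)(11cu + 2ca + 3c + 33u**2 + 6ua + 9u); both groups contain (11cu + 2ca + 3c + 33u**2 + 6ua + 9u), so (14u + 9a - 10) is a factor with cofactor 11cu + 2ca + 3c + 33u**2 + 6ua + 9u.
The cofactor groups again: 11cu + 2ca + 3c + 33u**2 + 6ua + 9u = 11u(c + 3u) + (2a + 3)(c + 3u); both groups contain (c + 3u), giving (11u + 2a + 3)(c + 3u).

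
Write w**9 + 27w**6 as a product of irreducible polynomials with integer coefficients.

Every term has a factor of w**6; factoring it out leaves w**3 + 27.
Recognize a sum of cubes with the parts w and 3.

w**6(w + 3)(w**2 - 3w + 9)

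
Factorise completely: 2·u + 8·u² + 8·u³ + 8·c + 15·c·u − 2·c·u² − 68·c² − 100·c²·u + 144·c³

Group: 4·c·(36·c² − 34·c·u − 17·c + 8·u² + 8·u + 2) + u·(36·c² − 34·c·u − 17·c + 8·u² + 8·u + 2); both groups contain (36·c² − 34·c·u − 17·c + 8·u² + 8·u + 2), so (4·c + u) is a factor with cofactor 36·c² − 34·c·u − 17·c + 8·u² + 8·u + 2.
The cofactor groups again: 36·c² − 34·c·u − 17·c + 8·u² + 8·u + 2 = 9·c·(4·c − 2·u − 1) + (−4·u − 2)·(4·c − 2·u − 1); both groups contain (4·c − 2·u − 1), giving (9·c − 4·u − 2)·(4·c − 2·u − 1).

(4·c + u)·(4·c − 2·u − 1)·(9·c − 4·u − 2)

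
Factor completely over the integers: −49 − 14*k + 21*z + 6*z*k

Group as (6*z*k + 21*z) + (−14*k − 49) = 3*z*(2*k + 7) − 7*(2*k + 7).
Both groups share the factor (2*k + 7).

(2*k + 7)*(3*z − 7)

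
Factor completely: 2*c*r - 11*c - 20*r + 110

Group as (2*c*r - 11*c) + (-20*r + 110) = c*(2*r - 11) - 10*(2*r - 11).
Both groups share the factor (2*r - 11).

(2*r - 11)*(c - 10)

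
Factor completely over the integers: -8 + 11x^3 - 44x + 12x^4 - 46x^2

By the rational root theorem, x = -2/3 is a root, giving the factor (3x + 2) and quotient 4x^3 + x^2 - 16x - 4.
Then x = -2 is a root, so (x + 2) is a factor; dividing leaves 4x^2 - 7x - 2.
The remaining quadratic factors as (4x + 1)(x - 2).

(3x + 2)(4x + 1)(x + 2)(x - 2)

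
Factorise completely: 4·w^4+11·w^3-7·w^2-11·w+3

Testing divisors of the constant over divisors of the leading coefficient, w = -3 is a root, so (w+3) divides it; the quotient is 4·w^3-w^2-4·w+1.
Next, w = 1 is a root, giving the factor (w-1) and quotient 4·w^2+3·w-1.
The remaining quadratic factors as (4·w-1)(w+1).

(4·w-1)·(w+1)·(w+3)·(w-1)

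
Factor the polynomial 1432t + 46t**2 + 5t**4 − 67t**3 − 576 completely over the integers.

Trying the rational-root candidates, t = 8 is a root, so (t − 8) divides it; the quotient is 5t**3 − 27t**2 − 170t + 72.
Next, t = 9 is a root, giving the factor (t − 9) and quotient 5t**2 + 18t − 8.
The remaining quadratic factors as (5t − 2)(t + 4).

(5t − 2)(t + 4)(t − 8)(t − 9)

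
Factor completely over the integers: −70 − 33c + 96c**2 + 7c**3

(7c + 5)(c + 14)(c − 1)

Testing divisors of the constant over divisors of the leading coefficient, c = −14 is a root, so (c + 14) is a factor; dividing leaves 7c**2 − 2c − 5.
The remaining quadratic factors as (7c + 5)(c − 1).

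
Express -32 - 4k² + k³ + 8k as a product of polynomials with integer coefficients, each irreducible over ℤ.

Group as (k³ + 8k) + (-4k² - 32) = k(k² + 8) - 4(k² + 8).
Both groups share the factor (k² + 8).

(k - 4)(k² + 8)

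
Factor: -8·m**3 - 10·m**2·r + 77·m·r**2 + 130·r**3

Group: 2·m·(-4·m**2 + 5·m·r + 26·r**2) + 5·r·(-4·m**2 + 5·m·r + 26·r**2); both groups contain (-4·m**2 + 5·m·r + 26·r**2), so (2·m + 5·r) is a factor with cofactor -4·m**2 + 5·m·r + 26·r**2.
The cofactor groups again: -4·m**2 + 5·m·r + 26·r**2 = -4·m·(m + 2·r) + 13·r·(m + 2·r); both groups contain (m + 2·r), giving -(4·m - 13·r)·(m + 2·r).

-(2·m + 5·r)·(4·m - 13·r)·(m + 2·r)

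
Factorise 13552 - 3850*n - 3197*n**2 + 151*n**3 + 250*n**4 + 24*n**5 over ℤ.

(4*n - 11)*(6*n - 11)*(n + 8)*(n**2 + 7*n + 14)

Testing divisors of the constant over divisors of the leading coefficient, n = 11/4 is a root, giving the factor (4*n - 11) and quotient 6*n**4 + 79*n**3 + 255*n**2 - 98*n - 1232.
Continuing, n = 11/6 is a root, so (6*n - 11) is a factor; dividing leaves n**3 + 15*n**2 + 70*n + 112.
Next, n = -8 is a root, giving the factor (n + 8) and quotient n**2 + 7*n + 14.
The quadratic n**2 + 7*n + 14 has discriminant -7 < 0 and is irreducible over ℤ.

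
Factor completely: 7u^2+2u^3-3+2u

Trying the rational-root candidates, u = 1/2 is a root, so (2u-1) is a factor; dividing leaves u^2+4u+3.
The remaining quadratic factors as (u+1)(u+3).

(2u-1)(u+1)(u+3)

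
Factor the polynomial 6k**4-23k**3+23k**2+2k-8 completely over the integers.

(2k+1)(3k-4)(k-1)(k-2)

Among the possible rational roots, k = -1/2 is a root, giving the factor (2k+1) and quotient 3k**3-13k**2+18k-8.
Continuing, k = 1 is a root, so (k-1) divides it; the quotient is 3k**2-10k+8.
The remaining quadratic factors as (3k-4)(k-2).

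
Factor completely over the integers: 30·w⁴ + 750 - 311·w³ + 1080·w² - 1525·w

(2·w - 5)·(3·w - 5)·(5·w - 6)·(w - 5)

By the rational root theorem, w = 6/5 is a root, so (5·w - 6) divides it; the quotient is 6·w³ - 55·w² + 150·w - 125.
Then w = 5 is a root, so (w - 5) divides it; the quotient is 6·w² - 25·w + 25.
The remaining quadratic factors as (2·w - 5)(3·w - 5).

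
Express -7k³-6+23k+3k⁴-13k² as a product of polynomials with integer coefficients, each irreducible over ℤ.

(3k-1)(k+2)(k-1)(k-3)

Trying the rational-root candidates, k = 1/3 is a root, giving the factor (3k-1) and quotient k³-2k²-5k+6.
Then k = -2 is a root, so (k+2) is a factor; dividing leaves k²-4k+3.
The remaining quadratic factors as (k-1)(k-3).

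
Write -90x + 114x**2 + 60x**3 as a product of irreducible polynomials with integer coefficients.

6x(2x + 5)(5x - 3)

Pull out the common factor 6x, then factor the remaining trinomial.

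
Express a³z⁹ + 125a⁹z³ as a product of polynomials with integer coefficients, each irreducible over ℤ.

Pull out the common factor a³z³, leaving 125a⁶ + z⁶.
Recognize a sum of cubes with the parts z² and 5a².

a³z³(5a² + z²)(25a⁴ - 5a²z² + z⁴)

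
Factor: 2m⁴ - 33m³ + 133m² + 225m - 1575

(2m - 15)(m + 3)(m - 5)(m - 7)

Among the possible rational roots, m = 5 is a root, giving the factor (m - 5) and quotient 2m³ - 23m² + 18m + 315.
Next, m = -3 is a root, so (m + 3) divides it; the quotient is 2m² - 29m + 105.
The remaining quadratic factors as (2m - 15)(m - 7).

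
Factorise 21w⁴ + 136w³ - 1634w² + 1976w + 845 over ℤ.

Among the possible rational roots, w = -13 is a root, so (w + 13) is a factor; dividing leaves 21w³ - 137w² + 147w + 65.
Continuing, w = 5 is a root, giving the factor (w - 5) and quotient 21w² - 32w - 13.
The remaining quadratic factors as (7w - 13)(3w + 1).

(3w + 1)(7w - 13)(w + 13)(w - 5)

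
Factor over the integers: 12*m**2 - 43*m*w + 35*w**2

Group: 3*m*(4*m - 5*w) - 7*w*(4*m - 5*w); both groups contain (4*m - 5*w).

(3*m - 7*w)*(4*m - 5*w)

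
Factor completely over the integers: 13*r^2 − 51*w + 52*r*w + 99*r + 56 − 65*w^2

(13*r − 13*w + 8)*(r + 5*w + 7)

Group: r*(13*r − 13*w + 8) + (5*w + 7)*(13*r − 13*w + 8); both groups contain (13*r − 13*w + 8).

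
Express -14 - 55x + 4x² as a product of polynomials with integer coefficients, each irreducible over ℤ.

Need a pair with product 4·(-14) = -56 and sum -55: that's -56 and 1.
Split the middle term: 4x² - 56x + x - 14 = 4x(x - 14) + (x - 14).

(4x + 1)(x - 14)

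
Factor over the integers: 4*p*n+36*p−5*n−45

(4*p−5)*(n+9)

Group as (4*p*n+36*p) + (−5*n−45) = 4*p*(n+9) − 5*(n+9).
Both groups share the factor (n+9).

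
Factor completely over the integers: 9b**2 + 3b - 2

Need a pair with product 9·(-2) = -18 and sum 3: that's 6 and -3.
Split the middle term: 9b**2 + 6b - 3b - 2 = 3b(3b + 2) - (3b + 2).

(3b + 2)(3b - 1)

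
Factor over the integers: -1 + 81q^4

(3q)⁴ − (1)⁴ = ((3q)² − (1)²)((3q)² + (1)²); the first factor splits again, the second (9q^2 + 1) is irreducible.

(3q + 1)(3q - 1)(9q^2 + 1)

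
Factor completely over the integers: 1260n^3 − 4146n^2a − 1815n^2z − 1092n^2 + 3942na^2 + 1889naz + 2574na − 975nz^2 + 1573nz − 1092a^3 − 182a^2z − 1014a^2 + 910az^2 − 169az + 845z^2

(7n − 13a − 13z)(15n − 14a − 13)(12n − 6a + 5z)

Group: 12n(105n^2 − 293na − 195nz − 91n + 182a^2 + 182az + 169a + 169z) + (−6a + 5z)(105n^2 − 293na − 195nz − 91n + 182a^2 + 182az + 169a + 169z); both groups contain (105n^2 − 293na − 195nz − 91n + 182a^2 + 182az + 169a + 169z), so (12n − 6a + 5z) is a factor with cofactor 105n^2 − 293na − 195nz − 91n + 182a^2 + 182az + 169a + 169z.
The cofactor groups again: 105n^2 − 293na − 195nz − 91n + 182a^2 + 182az + 169a + 169z = 15n(7n − 13a − 13z) + (−14a − 13)(7n − 13a − 13z); both groups contain (7n − 13a − 13z), giving (15n − 14a − 13)(7n − 13a − 13z).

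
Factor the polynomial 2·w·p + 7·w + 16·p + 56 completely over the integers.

(2·p + 7)·(w + 8)

Group as (2·w·p + 7·w) + (16·p + 56) = w·(2·p + 7) + 8·(2·p + 7).
Both groups share the factor (2·p + 7).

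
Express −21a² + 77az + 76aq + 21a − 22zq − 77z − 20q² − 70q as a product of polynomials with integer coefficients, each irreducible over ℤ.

−(3a − 11z − 10q)(7a − 2q − 7)

Group: −3a(7a − 2q − 7) + (11z + 10q)(7a − 2q − 7); both groups contain (7a − 2q − 7).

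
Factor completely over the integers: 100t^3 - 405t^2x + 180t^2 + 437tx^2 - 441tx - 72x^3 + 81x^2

(4t - 9x)(5t - 8x + 9)(5t - x)

Group: 4t(25t^2 - 45tx + 45t + 8x^2 - 9x) - 9x(25t^2 - 45tx + 45t + 8x^2 - 9x); both groups contain (25t^2 - 45tx + 45t + 8x^2 - 9x), so (4t - 9x) is a factor with cofactor 25t^2 - 45tx + 45t + 8x^2 - 9x.
The cofactor groups again: 25t^2 - 45tx + 45t + 8x^2 - 9x = 5t(5t - x) + (-8x + 9)(5t - x); both groups contain (5t - x), giving (5t - 8x + 9)(5t - x).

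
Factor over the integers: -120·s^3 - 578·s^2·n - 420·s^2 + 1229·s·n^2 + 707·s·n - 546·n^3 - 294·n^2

Group: 2·s·(-60·s^2 + 101·s·n - 42·n^2) + (13·n + 7)·(-60·s^2 + 101·s·n - 42·n^2); both groups contain (-60·s^2 + 101·s·n - 42·n^2), so (2·s + 13·n + 7) is a factor with cofactor -60·s^2 + 101·s·n - 42·n^2.
The cofactor groups again: -60·s^2 + 101·s·n - 42·n^2 = -4·s·(15·s - 14·n) + 3·n·(15·s - 14·n); both groups contain (15·s - 14·n), giving -(4·s - 3·n)·(15·s - 14·n).

-(15·s - 14·n)·(4·s - 3·n)·(2·s + 13·n + 7)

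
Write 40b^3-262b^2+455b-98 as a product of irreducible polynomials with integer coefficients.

(2b-7)(4b-1)(5b-14)

Trying the rational-root candidates, b = 1/4 is a root, so (4b-1) is a factor; dividing leaves 10b^2-63b+98.
The remaining quadratic factors as (5b-14)(2b-7).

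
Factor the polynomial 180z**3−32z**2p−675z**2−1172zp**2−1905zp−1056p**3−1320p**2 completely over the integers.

Group: 5z(36z**2−64zp−135z−132p**2−165p) + 8p(36z**2−64zp−135z−132p**2−165p); both groups contain (36z**2−64zp−135z−132p**2−165p), so (5z+8p) is a factor with cofactor 36z**2−64zp−135z−132p**2−165p.
The cofactor groups again: 36z**2−64zp−135z−132p**2−165p = 9z(4z−12p−15) + 11p(4z−12p−15); both groups contain (4z−12p−15), giving (9z+11p)(4z−12p−15).

(4z−12p−15)(9z+11p)(5z+8p)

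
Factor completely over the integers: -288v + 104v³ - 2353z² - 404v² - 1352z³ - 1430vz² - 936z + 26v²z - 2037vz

Group: 13v(8v² - 6vz - 36v - 104z² - 117z) + (13z + 8)(8v² - 6vz - 36v - 104z² - 117z); both groups contain (8v² - 6vz - 36v - 104z² - 117z), so (13v + 13z + 8) is a factor with cofactor 8v² - 6vz - 36v - 104z² - 117z.
The cofactor groups again: 8v² - 6vz - 36v - 104z² - 117z = 2v(4v + 13z) + (-8z - 9)(4v + 13z); both groups contain (4v + 13z), giving (2v - 8z - 9)(4v + 13z).

(13v + 13z + 8)(2v - 8z - 9)(4v + 13z)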